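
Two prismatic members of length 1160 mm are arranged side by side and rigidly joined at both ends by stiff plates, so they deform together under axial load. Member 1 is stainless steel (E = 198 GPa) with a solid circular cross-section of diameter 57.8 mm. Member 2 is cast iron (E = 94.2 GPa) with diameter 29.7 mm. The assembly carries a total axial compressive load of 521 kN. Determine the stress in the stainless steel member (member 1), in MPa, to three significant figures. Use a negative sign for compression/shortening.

-176 MPa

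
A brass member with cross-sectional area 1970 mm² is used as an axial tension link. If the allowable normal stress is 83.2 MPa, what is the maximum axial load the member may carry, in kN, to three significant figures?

164 kN

P_max = σ_allow · A = 83.2 · 1970 = 163900 N = 163.9 kN.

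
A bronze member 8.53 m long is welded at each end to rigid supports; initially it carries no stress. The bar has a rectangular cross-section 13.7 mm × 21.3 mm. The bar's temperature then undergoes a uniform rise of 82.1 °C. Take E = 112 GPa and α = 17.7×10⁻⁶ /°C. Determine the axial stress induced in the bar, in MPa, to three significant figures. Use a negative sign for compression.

-163 MPa

Free thermal expansion αLΔT = 17.7e-6 · 8530 · 82.1 = 12.4 mm.
The walls impose strain ε = −(12.4)/8530 = -1.4532e-03; σ = Eε = 112000 · -1.4532e-03 = -162.8 MPa.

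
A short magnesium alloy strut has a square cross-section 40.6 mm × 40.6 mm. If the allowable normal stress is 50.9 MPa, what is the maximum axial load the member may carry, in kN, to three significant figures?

83.9 kN

A = 1648 mm².
P_max = σ_allow · A = 50.9 · 1648 = 83900 N = 83.9 kN.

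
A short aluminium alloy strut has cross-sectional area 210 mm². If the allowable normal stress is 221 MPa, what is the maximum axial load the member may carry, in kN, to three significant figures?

46.4 kN

P_max = σ_allow · A = 221 · 210 = 46410 N = 46.41 kN.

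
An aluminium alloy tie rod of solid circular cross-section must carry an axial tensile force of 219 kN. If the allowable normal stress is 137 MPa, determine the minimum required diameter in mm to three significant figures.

Required area A ≥ P/σ_allow = 219000/137 = 1599 mm².
For a solid circular section, d ≥ √(4A/π) = 45.11 mm.

45.1 mm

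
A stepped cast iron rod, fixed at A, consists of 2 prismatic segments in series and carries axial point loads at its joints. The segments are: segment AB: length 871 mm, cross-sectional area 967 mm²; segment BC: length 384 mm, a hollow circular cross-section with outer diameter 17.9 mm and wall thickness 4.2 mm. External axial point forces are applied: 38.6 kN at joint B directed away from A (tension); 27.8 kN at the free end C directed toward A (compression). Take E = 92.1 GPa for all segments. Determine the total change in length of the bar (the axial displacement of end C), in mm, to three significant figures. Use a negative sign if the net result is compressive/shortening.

Internal axial forces (sectioning from the free end, tension +): N_BC = -27.8 kN, N_AB = 10.8 kN.
A_BC = 180.8 mm².
δ_AB = 10800·871/(967·92100) = 0.1056 mm
δ_BC = -27800·384/(180.8·92100) = -0.6412 mm
δ = Σδ_i = -0.5356 mm.

-0.536 mm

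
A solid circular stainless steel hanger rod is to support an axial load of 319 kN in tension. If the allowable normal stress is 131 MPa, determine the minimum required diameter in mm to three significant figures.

Required area A ≥ P/σ_allow = 319000/131 = 2435 mm².
For a solid circular section, d ≥ √(4A/π) = 55.68 mm.

55.7 mm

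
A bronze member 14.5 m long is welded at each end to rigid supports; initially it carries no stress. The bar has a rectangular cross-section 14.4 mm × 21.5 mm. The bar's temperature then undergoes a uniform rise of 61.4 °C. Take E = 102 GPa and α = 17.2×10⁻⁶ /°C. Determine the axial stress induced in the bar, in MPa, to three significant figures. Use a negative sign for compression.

Free thermal expansion αLΔT = 17.2e-6 · 14500 · 61.4 = 15.31 mm.
The walls impose strain ε = −(15.31)/14500 = -1.0561e-03; σ = Eε = 102000 · -1.0561e-03 = -107.7 MPa.

-108 MPa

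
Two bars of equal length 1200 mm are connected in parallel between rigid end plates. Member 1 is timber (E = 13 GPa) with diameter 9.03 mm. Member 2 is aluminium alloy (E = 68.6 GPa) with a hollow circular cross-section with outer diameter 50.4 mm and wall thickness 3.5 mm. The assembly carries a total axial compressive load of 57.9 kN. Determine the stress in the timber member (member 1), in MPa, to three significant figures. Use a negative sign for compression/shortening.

-20.8 MPa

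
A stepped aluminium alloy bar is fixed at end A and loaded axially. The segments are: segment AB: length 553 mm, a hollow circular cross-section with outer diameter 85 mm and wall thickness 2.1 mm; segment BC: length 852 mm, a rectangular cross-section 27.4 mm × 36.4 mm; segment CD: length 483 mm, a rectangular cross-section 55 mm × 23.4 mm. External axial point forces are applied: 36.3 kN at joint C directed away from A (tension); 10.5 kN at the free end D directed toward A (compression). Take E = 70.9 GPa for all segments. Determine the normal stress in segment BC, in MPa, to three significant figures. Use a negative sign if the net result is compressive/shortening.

Internal axial forces (sectioning from the free end, tension +): N_CD = -10.5 kN, N_BC = 25.8 kN, N_AB = 25.8 kN.
A_BC = 997.4 mm².
σ_BC = N_BC/A_BC = 25800/997.4 = 25.87 MPa.

25.9 MPa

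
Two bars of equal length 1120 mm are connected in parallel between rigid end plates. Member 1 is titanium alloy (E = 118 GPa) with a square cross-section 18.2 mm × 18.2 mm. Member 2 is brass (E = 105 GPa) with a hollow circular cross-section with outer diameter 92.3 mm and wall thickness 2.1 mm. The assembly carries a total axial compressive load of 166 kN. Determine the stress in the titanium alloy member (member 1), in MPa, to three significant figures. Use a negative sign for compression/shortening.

A_1 = 331.2 mm².
A_2 = 595.1 mm².
Equal strain + equilibrium ⇒ each member carries load in proportion to AE: A₁E₁ = 39090000 N, A₂E₂ = 62480000 N, ΣAE = 101600000 N.
σ₁ = P·E₁/ΣAE = -166000·118000/101600000 = -192.9 MPa.

-193 MPa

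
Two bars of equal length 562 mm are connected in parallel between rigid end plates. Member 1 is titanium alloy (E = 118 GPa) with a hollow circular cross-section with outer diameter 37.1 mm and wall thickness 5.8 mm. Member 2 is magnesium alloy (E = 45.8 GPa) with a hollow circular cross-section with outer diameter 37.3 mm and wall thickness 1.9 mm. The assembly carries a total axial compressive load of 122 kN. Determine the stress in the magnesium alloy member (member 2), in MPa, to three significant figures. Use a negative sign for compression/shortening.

-72.6 MPa

A_1 = 570.3 mm².
A_2 = 211.3 mm².
Equal strain + equilibrium ⇒ each member carries load in proportion to AE: A₁E₁ = 67300000 N, A₂E₂ = 9678000 N, ΣAE = 76980000 N.
σ₂ = P·E₂/ΣAE = -122000·45800/76980000 = -72.59 MPa.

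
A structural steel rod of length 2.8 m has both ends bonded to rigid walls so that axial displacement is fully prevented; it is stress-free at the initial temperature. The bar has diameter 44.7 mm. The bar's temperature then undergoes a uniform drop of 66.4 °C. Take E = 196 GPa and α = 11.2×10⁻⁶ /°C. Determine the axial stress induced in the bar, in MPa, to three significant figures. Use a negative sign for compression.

Free thermal expansion αLΔT = 11.2e-6 · 2800 · -66.4 = -2.082 mm.
The walls impose strain ε = −(-2.082)/2800 = 7.4368e-04; σ = Eε = 196000 · 7.4368e-04 = 145.8 MPa.

146 MPa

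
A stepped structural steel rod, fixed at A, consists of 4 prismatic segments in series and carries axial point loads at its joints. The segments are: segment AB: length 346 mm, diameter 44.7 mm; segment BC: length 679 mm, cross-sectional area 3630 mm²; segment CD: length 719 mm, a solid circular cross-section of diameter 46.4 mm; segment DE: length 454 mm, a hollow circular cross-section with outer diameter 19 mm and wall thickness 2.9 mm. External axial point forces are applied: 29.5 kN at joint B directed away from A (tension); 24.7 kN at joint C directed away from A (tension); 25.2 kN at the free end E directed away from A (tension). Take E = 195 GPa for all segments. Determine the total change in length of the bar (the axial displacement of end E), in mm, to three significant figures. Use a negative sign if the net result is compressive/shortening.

0.593 mm

Internal axial forces (sectioning from the free end, tension +): N_DE = 25.2 kN, N_CD = 25.2 kN, N_BC = 49.9 kN, N_AB = 79.4 kN.
A_AB = 1569 mm².
A_CD = 1691 mm².
A_DE = 146.7 mm².
δ_AB = 79400·346/(1569·195000) = 0.08978 mm
δ_BC = 49900·679/(3630·195000) = 0.04787 mm
δ_CD = 25200·719/(1691·195000) = 0.05495 mm
δ_DE = 25200·454/(146.7·195000) = 0.4 mm
δ = Σδ_i = 0.5926 mm.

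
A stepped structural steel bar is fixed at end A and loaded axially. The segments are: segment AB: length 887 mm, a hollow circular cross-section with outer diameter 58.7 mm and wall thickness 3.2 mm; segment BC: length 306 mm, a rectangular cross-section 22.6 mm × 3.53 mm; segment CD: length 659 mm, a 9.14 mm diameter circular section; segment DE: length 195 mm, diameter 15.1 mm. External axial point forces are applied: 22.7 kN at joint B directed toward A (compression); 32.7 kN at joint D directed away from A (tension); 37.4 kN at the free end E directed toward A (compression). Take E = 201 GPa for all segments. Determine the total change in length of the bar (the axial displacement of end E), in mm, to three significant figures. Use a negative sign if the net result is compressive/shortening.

-0.744 mm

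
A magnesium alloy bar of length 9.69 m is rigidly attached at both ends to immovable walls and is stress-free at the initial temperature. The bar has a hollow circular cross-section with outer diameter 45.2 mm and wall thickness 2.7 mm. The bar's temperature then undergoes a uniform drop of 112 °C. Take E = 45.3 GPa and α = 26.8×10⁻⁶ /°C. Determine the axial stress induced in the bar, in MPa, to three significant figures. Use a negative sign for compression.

Free thermal expansion αLΔT = 26.8e-6 · 9690 · -112 = -29.09 mm.
The walls impose strain ε = −(-29.09)/9690 = 3.0016e-03; σ = Eε = 45300 · 3.0016e-03 = 136 MPa.

136 MPa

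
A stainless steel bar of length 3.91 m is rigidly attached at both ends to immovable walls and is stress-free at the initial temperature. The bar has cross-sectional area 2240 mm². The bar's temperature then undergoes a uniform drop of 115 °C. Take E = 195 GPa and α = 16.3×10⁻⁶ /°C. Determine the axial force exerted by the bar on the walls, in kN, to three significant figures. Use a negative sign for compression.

Free thermal expansion αLΔT = 16.3e-6 · 3910 · -115 = -7.329 mm.
The walls impose strain ε = −(-7.329)/3910 = 1.8745e-03; σ = Eε = 195000 · 1.8745e-03 = 365.5 MPa.
Wall reaction R = σ·A = 365.5·2240 = 818800 N = 818.8 kN.

819 kN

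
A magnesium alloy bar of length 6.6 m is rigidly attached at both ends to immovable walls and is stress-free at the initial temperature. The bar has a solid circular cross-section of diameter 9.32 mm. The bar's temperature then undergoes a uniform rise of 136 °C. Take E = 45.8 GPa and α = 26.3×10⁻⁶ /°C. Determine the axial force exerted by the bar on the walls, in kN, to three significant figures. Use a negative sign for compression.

-11.2 kN

Free thermal expansion αLΔT = 26.3e-6 · 6600 · 136 = 23.61 mm.
The walls impose strain ε = −(23.61)/6600 = -3.5768e-03; σ = Eε = 45800 · -3.5768e-03 = -163.8 MPa.
Wall reaction R = σ·A = -163.8·68.22 = -11180 N = -11.18 kN.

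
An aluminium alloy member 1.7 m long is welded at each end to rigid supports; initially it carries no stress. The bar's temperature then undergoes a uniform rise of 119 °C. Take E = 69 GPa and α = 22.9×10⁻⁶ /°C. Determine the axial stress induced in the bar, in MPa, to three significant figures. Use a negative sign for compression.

Free thermal expansion αLΔT = 22.9e-6 · 1700 · 119 = 4.633 mm.
The walls impose strain ε = −(4.633)/1700 = -2.7251e-03; σ = Eε = 69000 · -2.7251e-03 = -188 MPa.

-188 MPa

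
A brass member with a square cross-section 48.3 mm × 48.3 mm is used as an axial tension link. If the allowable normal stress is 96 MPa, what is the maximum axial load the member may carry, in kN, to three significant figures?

A = 2333 mm².
P_max = σ_allow · A = 96 · 2333 = 224000 N = 224 kN.

224 kN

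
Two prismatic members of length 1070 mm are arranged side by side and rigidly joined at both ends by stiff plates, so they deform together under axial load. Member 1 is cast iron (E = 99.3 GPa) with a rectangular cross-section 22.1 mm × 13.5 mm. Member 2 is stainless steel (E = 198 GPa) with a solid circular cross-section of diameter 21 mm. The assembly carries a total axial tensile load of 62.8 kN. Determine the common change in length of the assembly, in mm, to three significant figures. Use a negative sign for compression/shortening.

0.684 mm

A_1 = 298.4 mm².
A_2 = 346.4 mm².
Equal strain + equilibrium ⇒ each member carries load in proportion to AE: A₁E₁ = 29630000 N, A₂E₂ = 68580000 N, ΣAE = 98210000 N.
δ = PL/ΣAE = 62800·1070/98210000 = 0.6842 mm.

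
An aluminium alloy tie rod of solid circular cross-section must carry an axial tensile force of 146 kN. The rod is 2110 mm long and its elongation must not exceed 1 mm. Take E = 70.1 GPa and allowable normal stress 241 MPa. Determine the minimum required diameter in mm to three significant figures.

Required area A ≥ P/σ_allow = 146000/241 = 605.8 mm².
For a solid circular section, d ≥ √(4A/π) = 27.77 mm.
Elongation limit: A ≥ PL/(Eδ_allow) = 146000·2110/(70100·1) = 4395 mm² ⇒ d ≥ 74.8 mm.
The elongation limit governs.

74.8 mm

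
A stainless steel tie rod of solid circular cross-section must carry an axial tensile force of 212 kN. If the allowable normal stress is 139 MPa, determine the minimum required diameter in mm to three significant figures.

44.1 mm

Required area A ≥ P/σ_allow = 212000/139 = 1525 mm².
For a solid circular section, d ≥ √(4A/π) = 44.07 mm.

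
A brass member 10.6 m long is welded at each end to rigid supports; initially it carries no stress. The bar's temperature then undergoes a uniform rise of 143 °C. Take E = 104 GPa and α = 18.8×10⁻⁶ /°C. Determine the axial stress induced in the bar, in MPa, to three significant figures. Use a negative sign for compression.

Free thermal expansion αLΔT = 18.8e-6 · 10600 · 143 = 28.5 mm.
The walls impose strain ε = −(28.5)/10600 = -2.6884e-03; σ = Eε = 104000 · -2.6884e-03 = -279.6 MPa.

-280 MPa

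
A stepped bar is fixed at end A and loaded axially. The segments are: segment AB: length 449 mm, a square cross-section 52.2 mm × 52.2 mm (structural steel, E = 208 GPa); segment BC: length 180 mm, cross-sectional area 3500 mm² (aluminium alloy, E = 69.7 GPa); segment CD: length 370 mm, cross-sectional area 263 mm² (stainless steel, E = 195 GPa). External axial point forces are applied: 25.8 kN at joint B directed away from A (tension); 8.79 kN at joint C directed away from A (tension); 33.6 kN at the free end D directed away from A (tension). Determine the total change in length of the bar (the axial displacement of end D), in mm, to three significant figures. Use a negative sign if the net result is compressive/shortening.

0.328 mm

Internal axial forces (sectioning from the free end, tension +): N_CD = 33.6 kN, N_BC = 42.39 kN, N_AB = 68.19 kN.
A_AB = 2725 mm².
δ_AB = 68190·449/(2725·208000) = 0.05402 mm
δ_BC = 42390·180/(3500·69700) = 0.03128 mm
δ_CD = 33600·370/(263·195000) = 0.2424 mm
δ = Σδ_i = 0.3277 mm.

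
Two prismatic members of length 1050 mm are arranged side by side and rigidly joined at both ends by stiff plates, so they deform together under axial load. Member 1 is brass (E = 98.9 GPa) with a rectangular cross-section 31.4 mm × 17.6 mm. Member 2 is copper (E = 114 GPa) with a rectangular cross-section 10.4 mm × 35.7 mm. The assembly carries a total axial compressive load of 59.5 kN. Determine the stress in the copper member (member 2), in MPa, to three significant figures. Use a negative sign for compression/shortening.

-69.9 MPa

A_1 = 552.6 mm².
A_2 = 371.3 mm².
Equal strain + equilibrium ⇒ each member carries load in proportion to AE: A₁E₁ = 54660000 N, A₂E₂ = 42330000 N, ΣAE = 96980000 N.
σ₂ = P·E₂/ΣAE = -59500·114000/96980000 = -69.94 MPa.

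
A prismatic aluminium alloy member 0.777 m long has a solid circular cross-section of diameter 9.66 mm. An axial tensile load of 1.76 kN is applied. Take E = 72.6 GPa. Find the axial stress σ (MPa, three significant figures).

24.0 MPa

A = 73.29 mm².
σ = N/A = 1760/73.29 = 24.01 MPa.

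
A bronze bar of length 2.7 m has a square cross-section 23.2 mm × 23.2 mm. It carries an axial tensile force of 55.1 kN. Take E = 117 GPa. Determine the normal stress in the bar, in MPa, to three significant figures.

102 MPa

A = 538.2 mm².
σ = N/A = 55100/538.2 = 102.4 MPa.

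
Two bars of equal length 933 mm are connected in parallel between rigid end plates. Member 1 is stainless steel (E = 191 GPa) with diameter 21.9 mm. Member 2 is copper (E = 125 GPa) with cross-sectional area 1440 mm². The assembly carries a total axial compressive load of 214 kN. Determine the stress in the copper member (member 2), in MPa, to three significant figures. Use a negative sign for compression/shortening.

-106 MPa

A_1 = 376.7 mm².
Equal strain + equilibrium ⇒ each member carries load in proportion to AE: A₁E₁ = 71950000 N, A₂E₂ = 180000000 N, ΣAE = 251900000 N.
σ₂ = P·E₂/ΣAE = -214000·125000/251900000 = -106.2 MPa.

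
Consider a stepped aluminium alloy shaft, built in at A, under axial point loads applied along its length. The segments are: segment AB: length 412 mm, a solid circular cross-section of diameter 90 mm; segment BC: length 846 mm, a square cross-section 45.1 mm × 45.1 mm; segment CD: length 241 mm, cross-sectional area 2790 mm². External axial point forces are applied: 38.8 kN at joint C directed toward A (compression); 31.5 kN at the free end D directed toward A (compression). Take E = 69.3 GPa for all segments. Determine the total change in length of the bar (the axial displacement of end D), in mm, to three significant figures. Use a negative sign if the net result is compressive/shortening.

-0.527 mm

Internal axial forces (sectioning from the free end, tension +): N_CD = -31.5 kN, N_BC = -70.3 kN, N_AB = -70.3 kN.
A_AB = 6362 mm².
A_BC = 2034 mm².
δ_AB = -70300·412/(6362·69300) = -0.0657 mm
δ_BC = -70300·846/(2034·69300) = -0.4219 mm
δ_CD = -31500·241/(2790·69300) = -0.03926 mm
δ = Σδ_i = -0.5269 mm.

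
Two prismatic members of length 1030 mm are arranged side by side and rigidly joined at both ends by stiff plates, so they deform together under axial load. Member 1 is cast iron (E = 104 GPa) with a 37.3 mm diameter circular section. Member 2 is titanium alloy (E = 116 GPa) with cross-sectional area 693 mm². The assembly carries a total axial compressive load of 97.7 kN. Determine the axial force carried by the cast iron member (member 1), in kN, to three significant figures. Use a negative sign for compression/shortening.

-57.2 kN

A_1 = 1093 mm².
Equal strain + equilibrium ⇒ each member carries load in proportion to AE: A₁E₁ = 113600000 N, A₂E₂ = 80390000 N, ΣAE = 194000000 N.
F₁ = P·A₁E₁/ΣAE = -97700·113600000/194000000 = -57220 N.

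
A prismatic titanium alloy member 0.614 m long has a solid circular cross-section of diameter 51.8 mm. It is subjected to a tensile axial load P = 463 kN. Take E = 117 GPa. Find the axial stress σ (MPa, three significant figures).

220 MPa

A = 2107 mm².
σ = N/A = 463000/2107 = 219.7 MPa.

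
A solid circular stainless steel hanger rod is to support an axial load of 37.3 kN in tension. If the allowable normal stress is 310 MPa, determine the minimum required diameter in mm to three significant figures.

12.4 mm

Required area A ≥ P/σ_allow = 37300/310 = 120.3 mm².
For a solid circular section, d ≥ √(4A/π) = 12.38 mm.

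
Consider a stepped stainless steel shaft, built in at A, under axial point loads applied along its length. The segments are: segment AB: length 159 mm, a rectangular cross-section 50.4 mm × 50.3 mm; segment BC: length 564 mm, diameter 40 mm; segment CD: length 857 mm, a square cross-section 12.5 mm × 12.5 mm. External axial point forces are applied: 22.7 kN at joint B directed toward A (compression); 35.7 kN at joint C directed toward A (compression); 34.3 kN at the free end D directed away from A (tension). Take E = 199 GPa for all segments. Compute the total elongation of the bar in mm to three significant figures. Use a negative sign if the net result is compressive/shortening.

Internal axial forces (sectioning from the free end, tension +): N_CD = 34.3 kN, N_BC = -1.4 kN, N_AB = -24.1 kN.
A_AB = 2535 mm².
A_BC = 1257 mm².
A_CD = 156.2 mm².
δ_AB = -24100·159/(2535·199000) = -0.007596 mm
δ_BC = -1400·564/(1257·199000) = -0.003158 mm
δ_CD = 34300·857/(156.2·199000) = 0.9454 mm
δ = Σδ_i = 0.9346 mm.

0.935 mm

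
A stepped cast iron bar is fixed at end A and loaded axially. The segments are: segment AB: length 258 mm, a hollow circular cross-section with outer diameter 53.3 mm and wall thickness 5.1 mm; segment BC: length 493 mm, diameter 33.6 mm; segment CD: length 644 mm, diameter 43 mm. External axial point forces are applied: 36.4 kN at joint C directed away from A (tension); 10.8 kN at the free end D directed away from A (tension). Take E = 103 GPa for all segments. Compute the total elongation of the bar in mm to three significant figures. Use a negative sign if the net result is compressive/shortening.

0.454 mm

Internal axial forces (sectioning from the free end, tension +): N_CD = 10.8 kN, N_BC = 47.2 kN, N_AB = 47.2 kN.
A_AB = 772.3 mm².
A_BC = 886.7 mm².
A_CD = 1452 mm².
δ_AB = 47200·258/(772.3·103000) = 0.1531 mm
δ_BC = 47200·493/(886.7·103000) = 0.2548 mm
δ_CD = 10800·644/(1452·103000) = 0.0465 mm
δ = Σδ_i = 0.4544 mm.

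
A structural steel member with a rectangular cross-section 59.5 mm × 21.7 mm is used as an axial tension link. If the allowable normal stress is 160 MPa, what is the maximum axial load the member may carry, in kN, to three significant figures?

207 kN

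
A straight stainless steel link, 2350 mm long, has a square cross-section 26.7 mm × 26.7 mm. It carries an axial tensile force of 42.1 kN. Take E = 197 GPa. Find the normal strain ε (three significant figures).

A = 712.9 mm².
σ = N/A = 59.06 MPa; ε = σ/E = 59.06/197000 = 2.998e-04.

3.00e-04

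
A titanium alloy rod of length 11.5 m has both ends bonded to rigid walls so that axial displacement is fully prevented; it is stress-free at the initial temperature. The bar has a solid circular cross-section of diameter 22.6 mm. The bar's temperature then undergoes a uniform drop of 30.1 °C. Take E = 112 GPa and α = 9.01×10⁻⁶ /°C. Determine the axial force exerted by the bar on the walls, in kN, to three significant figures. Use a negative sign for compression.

12.2 kN

Free thermal expansion αLΔT = 9.01e-6 · 11500 · -30.1 = -3.119 mm.
The walls impose strain ε = −(-3.119)/11500 = 2.7120e-04; σ = Eε = 112000 · 2.7120e-04 = 30.37 MPa.
Wall reaction R = σ·A = 30.37·401.1 = 12180 N = 12.18 kN.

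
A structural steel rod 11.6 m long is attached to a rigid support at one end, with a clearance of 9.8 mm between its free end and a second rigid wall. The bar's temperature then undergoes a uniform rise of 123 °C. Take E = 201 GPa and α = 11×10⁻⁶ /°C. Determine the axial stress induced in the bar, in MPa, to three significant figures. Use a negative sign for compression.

Free thermal expansion αLΔT = 11e-6 · 11600 · 123 = 15.69 mm.
The walls engage after the gap closes; constrained expansion = 15.69 − 9.8 = 5.895 mm.
The walls impose strain ε = −(5.895)/11600 = -5.0817e-04; σ = Eε = 201000 · -5.0817e-04 = -102.1 MPa.

-102 MPa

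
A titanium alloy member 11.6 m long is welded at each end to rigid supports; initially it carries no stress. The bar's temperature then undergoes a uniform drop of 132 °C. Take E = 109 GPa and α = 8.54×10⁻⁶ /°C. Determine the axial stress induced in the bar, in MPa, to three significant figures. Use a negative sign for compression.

Free thermal expansion αLΔT = 8.54e-6 · 11600 · -132 = -13.08 mm.
The walls impose strain ε = −(-13.08)/11600 = 1.1273e-03; σ = Eε = 109000 · 1.1273e-03 = 122.9 MPa.

123 MPa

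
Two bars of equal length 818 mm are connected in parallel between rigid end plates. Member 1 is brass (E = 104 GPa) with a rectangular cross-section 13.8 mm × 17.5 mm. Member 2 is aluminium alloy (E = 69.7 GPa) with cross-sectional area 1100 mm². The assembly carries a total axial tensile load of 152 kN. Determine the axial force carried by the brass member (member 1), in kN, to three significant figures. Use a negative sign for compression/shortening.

A_1 = 241.5 mm².
Equal strain + equilibrium ⇒ each member carries load in proportion to AE: A₁E₁ = 25120000 N, A₂E₂ = 76670000 N, ΣAE = 101800000 N.
F₁ = P·A₁E₁/ΣAE = 152000·25120000/101800000 = 37510 N.

37.5 kN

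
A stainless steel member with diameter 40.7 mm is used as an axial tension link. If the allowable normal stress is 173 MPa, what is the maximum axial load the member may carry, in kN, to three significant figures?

225 kN

A = 1301 mm².
P_max = σ_allow · A = 173 · 1301 = 225100 N = 225.1 kN.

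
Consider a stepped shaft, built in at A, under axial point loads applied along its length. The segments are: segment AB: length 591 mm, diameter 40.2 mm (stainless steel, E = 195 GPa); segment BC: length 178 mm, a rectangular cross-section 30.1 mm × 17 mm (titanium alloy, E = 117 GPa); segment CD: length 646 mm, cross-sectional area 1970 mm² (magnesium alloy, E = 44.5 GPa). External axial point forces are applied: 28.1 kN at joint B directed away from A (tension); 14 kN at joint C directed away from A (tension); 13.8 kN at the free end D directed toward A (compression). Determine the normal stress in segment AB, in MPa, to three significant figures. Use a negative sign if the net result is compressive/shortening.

22.3 MPa

Internal axial forces (sectioning from the free end, tension +): N_CD = -13.8 kN, N_BC = 0.2 kN, N_AB = 28.3 kN.
A_AB = 1269 mm².
σ_AB = N_AB/A_AB = 28300/1269 = 22.3 MPa.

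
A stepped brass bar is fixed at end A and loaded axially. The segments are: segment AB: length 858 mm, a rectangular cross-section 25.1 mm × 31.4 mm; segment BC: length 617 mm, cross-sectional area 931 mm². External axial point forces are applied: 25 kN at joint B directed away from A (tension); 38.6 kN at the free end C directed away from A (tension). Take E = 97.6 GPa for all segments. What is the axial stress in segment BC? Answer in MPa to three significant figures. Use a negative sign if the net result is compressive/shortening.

41.5 MPa

Internal axial forces (sectioning from the free end, tension +): N_BC = 38.6 kN, N_AB = 63.6 kN.
σ_BC = N_BC/A_BC = 38600/931 = 41.46 MPa.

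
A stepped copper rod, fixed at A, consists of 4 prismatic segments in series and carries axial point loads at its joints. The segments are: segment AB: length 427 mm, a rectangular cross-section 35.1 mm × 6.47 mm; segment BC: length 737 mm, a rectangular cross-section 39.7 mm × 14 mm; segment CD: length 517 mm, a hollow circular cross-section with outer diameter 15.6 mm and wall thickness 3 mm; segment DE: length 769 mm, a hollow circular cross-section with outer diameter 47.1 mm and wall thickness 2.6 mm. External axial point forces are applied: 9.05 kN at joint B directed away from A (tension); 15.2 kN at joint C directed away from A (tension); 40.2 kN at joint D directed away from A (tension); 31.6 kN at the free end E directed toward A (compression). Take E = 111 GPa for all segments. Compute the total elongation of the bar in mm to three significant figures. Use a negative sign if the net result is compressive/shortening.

Internal axial forces (sectioning from the free end, tension +): N_DE = -31.6 kN, N_CD = 8.6 kN, N_BC = 23.8 kN, N_AB = 32.85 kN.
A_AB = 227.1 mm².
A_BC = 555.8 mm².
A_CD = 118.8 mm².
A_DE = 363.5 mm².
δ_AB = 32850·427/(227.1·111000) = 0.5565 mm
δ_BC = 23800·737/(555.8·111000) = 0.2843 mm
δ_CD = 8600·517/(118.8·111000) = 0.3373 mm
δ_DE = -31600·769/(363.5·111000) = -0.6023 mm
δ = Σδ_i = 0.5758 mm.

0.576 mm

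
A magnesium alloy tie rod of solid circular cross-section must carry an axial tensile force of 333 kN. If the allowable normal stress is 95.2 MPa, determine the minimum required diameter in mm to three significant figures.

66.7 mm

Required area A ≥ P/σ_allow = 333000/95.2 = 3498 mm².
For a solid circular section, d ≥ √(4A/π) = 66.74 mm.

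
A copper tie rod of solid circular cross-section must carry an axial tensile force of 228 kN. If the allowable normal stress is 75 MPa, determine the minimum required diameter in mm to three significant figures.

Required area A ≥ P/σ_allow = 228000/75 = 3040 mm².
For a solid circular section, d ≥ √(4A/π) = 62.21 mm.

62.2 mm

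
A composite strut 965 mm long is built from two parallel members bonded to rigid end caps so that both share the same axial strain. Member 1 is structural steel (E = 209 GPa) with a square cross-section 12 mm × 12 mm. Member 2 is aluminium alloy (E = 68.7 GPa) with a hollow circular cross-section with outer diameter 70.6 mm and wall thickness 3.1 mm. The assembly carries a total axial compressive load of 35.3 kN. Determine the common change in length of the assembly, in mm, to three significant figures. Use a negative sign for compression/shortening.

-0.453 mm

A_1 = 144 mm².
A_2 = 657.4 mm².
Equal strain + equilibrium ⇒ each member carries load in proportion to AE: A₁E₁ = 30100000 N, A₂E₂ = 45160000 N, ΣAE = 75260000 N.
δ = PL/ΣAE = -35300·965/75260000 = -0.4526 mm.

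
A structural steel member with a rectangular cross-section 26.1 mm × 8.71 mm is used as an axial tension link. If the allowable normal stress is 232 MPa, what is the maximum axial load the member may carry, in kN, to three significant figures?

52.7 kN

A = 227.3 mm².
P_max = σ_allow · A = 232 · 227.3 = 52740 N = 52.74 kN.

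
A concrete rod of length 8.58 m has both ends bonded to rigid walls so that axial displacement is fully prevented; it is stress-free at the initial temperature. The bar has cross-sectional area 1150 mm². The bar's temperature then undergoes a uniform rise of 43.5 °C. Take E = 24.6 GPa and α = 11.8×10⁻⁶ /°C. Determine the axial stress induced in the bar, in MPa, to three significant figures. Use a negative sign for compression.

Free thermal expansion αLΔT = 11.8e-6 · 8580 · 43.5 = 4.404 mm.
The walls impose strain ε = −(4.404)/8580 = -5.1330e-04; σ = Eε = 24600 · -5.1330e-04 = -12.63 MPa.

-12.6 MPa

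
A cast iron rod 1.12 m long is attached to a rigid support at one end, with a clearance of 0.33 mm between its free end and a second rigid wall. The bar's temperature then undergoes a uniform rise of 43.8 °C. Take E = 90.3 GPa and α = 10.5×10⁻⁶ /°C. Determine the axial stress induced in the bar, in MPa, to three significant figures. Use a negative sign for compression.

-14.9 MPa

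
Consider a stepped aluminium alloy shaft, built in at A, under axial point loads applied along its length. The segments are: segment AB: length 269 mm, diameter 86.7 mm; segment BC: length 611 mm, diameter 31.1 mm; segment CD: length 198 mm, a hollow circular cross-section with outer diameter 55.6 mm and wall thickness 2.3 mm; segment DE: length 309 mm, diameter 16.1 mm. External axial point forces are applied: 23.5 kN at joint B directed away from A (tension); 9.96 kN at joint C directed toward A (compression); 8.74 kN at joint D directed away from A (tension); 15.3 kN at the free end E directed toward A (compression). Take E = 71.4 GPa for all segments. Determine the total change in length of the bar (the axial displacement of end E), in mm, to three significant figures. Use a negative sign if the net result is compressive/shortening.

Internal axial forces (sectioning from the free end, tension +): N_DE = -15.3 kN, N_CD = -6.56 kN, N_BC = -16.52 kN, N_AB = 6.98 kN.
A_AB = 5904 mm².
A_BC = 759.6 mm².
A_CD = 385.1 mm².
A_DE = 203.6 mm².
δ_AB = 6980·269/(5904·71400) = 0.004454 mm
δ_BC = -16520·611/(759.6·71400) = -0.1861 mm
δ_CD = -6560·198/(385.1·71400) = -0.04724 mm
δ_DE = -15300·309/(203.6·71400) = -0.3252 mm
δ = Σδ_i = -0.5541 mm.

-0.554 mm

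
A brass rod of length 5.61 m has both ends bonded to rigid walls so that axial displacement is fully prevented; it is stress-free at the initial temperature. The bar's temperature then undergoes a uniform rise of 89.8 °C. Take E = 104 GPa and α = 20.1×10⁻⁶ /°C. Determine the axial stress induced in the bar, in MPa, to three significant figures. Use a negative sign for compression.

-188 MPa

Free thermal expansion αLΔT = 20.1e-6 · 5610 · 89.8 = 10.13 mm.
The walls impose strain ε = −(10.13)/5610 = -1.8050e-03; σ = Eε = 104000 · -1.8050e-03 = -187.7 MPa.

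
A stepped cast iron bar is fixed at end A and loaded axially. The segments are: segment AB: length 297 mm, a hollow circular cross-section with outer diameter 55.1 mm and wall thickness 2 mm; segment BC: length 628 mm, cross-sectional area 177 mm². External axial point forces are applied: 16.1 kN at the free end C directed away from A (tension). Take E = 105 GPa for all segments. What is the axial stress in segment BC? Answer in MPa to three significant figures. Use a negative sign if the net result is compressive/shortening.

91.0 MPa

Internal axial forces (sectioning from the free end, tension +): N_BC = 16.1 kN, N_AB = 16.1 kN.
σ_BC = N_BC/A_BC = 16100/177 = 90.96 MPa.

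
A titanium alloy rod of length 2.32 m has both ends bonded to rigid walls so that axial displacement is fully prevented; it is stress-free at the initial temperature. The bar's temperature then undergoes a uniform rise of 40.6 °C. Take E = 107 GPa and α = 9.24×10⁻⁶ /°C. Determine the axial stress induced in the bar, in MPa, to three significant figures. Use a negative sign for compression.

-40.1 MPa

Free thermal expansion αLΔT = 9.24e-6 · 2320 · 40.6 = 0.8703 mm.
The walls impose strain ε = −(0.8703)/2320 = -3.7514e-04; σ = Eε = 107000 · -3.7514e-04 = -40.14 MPa.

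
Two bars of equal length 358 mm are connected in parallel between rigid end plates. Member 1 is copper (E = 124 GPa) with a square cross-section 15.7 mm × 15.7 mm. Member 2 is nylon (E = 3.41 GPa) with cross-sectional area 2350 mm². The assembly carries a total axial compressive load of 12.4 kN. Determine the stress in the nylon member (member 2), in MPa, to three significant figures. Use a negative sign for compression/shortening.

-1.10 MPa

A_1 = 246.5 mm².
Equal strain + equilibrium ⇒ each member carries load in proportion to AE: A₁E₁ = 30560000 N, A₂E₂ = 8014000 N, ΣAE = 38580000 N.
σ₂ = P·E₂/ΣAE = -12400·3410/38580000 = -1.096 MPa.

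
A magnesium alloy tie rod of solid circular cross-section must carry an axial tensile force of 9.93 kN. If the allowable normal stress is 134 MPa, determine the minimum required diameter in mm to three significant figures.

9.71 mm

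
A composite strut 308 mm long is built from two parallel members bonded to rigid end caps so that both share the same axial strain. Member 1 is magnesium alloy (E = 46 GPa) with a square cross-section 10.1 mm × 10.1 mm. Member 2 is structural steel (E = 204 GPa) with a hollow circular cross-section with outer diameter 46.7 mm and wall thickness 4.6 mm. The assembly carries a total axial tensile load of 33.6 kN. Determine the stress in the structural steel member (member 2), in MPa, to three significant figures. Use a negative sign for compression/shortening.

53.2 MPa

A_1 = 102 mm².
A_2 = 608.4 mm².
Equal strain + equilibrium ⇒ each member carries load in proportion to AE: A₁E₁ = 4692000 N, A₂E₂ = 124100000 N, ΣAE = 128800000 N.
σ₂ = P·E₂/ΣAE = 33600·204000/128800000 = 53.21 MPa.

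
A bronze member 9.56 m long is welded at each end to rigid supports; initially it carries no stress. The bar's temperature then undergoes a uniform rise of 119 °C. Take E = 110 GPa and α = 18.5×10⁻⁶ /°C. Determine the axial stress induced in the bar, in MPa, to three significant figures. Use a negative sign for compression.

Free thermal expansion αLΔT = 18.5e-6 · 9560 · 119 = 21.05 mm.
The walls impose strain ε = −(21.05)/9560 = -2.2015e-03; σ = Eε = 110000 · -2.2015e-03 = -242.2 MPa.

-242 MPa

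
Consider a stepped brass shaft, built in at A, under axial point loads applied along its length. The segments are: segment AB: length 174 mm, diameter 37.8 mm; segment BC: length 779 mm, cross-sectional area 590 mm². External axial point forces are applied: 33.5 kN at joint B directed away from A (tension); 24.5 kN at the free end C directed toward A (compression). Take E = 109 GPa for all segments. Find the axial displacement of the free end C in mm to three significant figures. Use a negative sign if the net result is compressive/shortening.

-0.284 mm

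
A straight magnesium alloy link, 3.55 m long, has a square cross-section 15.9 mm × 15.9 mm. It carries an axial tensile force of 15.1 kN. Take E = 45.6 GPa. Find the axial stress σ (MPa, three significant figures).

A = 252.8 mm².
σ = N/A = 15100/252.8 = 59.73 MPa.

59.7 MPa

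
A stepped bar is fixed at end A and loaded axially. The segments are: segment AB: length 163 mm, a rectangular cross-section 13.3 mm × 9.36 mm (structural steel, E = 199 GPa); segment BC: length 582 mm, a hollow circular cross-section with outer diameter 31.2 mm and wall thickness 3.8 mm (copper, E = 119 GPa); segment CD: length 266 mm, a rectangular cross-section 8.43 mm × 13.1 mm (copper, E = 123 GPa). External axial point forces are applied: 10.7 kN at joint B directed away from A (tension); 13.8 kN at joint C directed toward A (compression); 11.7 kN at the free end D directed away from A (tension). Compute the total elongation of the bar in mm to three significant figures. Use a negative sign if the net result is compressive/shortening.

0.254 mm

Internal axial forces (sectioning from the free end, tension +): N_CD = 11.7 kN, N_BC = -2.1 kN, N_AB = 8.6 kN.
A_AB = 124.5 mm².
A_BC = 327.1 mm².
A_CD = 110.4 mm².
δ_AB = 8600·163/(124.5·199000) = 0.05659 mm
δ_BC = -2100·582/(327.1·119000) = -0.0314 mm
δ_CD = 11700·266/(110.4·123000) = 0.2291 mm
δ = Σδ_i = 0.2543 mm.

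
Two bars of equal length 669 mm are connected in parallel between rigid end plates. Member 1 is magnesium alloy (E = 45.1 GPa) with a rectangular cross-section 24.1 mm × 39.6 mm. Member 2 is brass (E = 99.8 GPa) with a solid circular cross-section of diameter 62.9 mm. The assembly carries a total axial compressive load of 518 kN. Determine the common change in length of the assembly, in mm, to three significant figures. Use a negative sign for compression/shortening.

A_1 = 954.4 mm².
A_2 = 3107 mm².
Equal strain + equilibrium ⇒ each member carries load in proportion to AE: A₁E₁ = 43040000 N, A₂E₂ = 310100000 N, ΣAE = 353200000 N.
δ = PL/ΣAE = -518000·669/353200000 = -0.9813 mm.

-0.981 mm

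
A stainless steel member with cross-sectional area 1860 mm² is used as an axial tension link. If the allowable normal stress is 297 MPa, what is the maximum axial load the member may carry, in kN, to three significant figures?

552 kN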